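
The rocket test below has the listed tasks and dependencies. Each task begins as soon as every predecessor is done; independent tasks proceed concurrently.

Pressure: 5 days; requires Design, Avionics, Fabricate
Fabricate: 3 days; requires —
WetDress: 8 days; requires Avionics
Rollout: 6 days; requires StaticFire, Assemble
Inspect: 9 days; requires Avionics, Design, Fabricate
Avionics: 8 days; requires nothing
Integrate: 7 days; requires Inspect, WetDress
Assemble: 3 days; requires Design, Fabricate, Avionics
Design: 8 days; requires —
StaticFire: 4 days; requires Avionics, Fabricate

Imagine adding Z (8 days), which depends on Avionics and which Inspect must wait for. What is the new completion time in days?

32

Originally the project takes 24 days.
With Z inserted, Inspect now waits for max(Avionics, Design, Fabricate, Z).
New critical path: Avionics→Z→Inspect→Integrate = 8+8+9+7 = 32 ⇒ 32 days.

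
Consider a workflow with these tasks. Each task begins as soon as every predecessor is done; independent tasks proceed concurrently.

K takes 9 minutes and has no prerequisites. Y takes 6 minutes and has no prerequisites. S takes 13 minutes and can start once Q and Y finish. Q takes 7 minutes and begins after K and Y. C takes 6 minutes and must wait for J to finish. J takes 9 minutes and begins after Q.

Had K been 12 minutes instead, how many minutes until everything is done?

Baseline: K→Q→J→C = 9+7+9+6 = 31 → 31 minutes.
Since K is critical, the +3 change carries straight to that chain (now 34 minutes).
That remains the longest chain; total 34 minutes.

34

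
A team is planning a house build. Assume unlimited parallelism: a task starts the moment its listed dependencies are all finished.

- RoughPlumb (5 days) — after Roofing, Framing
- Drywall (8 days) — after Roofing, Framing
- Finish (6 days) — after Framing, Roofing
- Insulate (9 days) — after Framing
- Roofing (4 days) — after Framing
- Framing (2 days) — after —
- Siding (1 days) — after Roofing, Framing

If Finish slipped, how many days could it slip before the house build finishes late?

2

Critical path: Framing→Roofing→Drywall = 2+4+8 = 14, so the finish is 14 days.
Longest path through Finish: 12 days (earliest finish 12, latest finish 14).
Slack of Finish = 8 − 6 = 2 days.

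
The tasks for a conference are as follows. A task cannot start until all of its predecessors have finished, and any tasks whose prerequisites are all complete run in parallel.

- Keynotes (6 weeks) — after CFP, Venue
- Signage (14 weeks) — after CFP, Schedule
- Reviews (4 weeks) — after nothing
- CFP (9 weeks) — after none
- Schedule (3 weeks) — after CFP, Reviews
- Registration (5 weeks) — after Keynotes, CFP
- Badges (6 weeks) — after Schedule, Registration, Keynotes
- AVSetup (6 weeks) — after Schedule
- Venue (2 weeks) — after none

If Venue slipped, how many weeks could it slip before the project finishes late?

CFP→Schedule→Signage = 9+3+14 = 26 sets the makespan at 26 weeks.
The longest chain containing Venue totals 19 weeks.
So Venue can slip 9 − 2 = 7 weeks.

7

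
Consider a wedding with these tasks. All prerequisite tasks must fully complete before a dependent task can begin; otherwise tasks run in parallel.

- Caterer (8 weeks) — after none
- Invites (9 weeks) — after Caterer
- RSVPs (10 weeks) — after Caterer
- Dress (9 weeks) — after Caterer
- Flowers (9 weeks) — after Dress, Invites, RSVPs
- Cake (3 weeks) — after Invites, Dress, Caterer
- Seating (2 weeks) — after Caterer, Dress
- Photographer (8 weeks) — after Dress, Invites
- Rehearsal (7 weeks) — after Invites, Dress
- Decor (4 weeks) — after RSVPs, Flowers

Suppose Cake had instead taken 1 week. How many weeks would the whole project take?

The binding path is Caterer→RSVPs→Flowers→Decor = 8+10+9+4 = 31; finish at 31 weeks.
Cake has 11 weeks of float (longest path through it is 20).
The critical path is still Caterer→RSVPs→Flowers→Decor; finish is now 31 weeks.

31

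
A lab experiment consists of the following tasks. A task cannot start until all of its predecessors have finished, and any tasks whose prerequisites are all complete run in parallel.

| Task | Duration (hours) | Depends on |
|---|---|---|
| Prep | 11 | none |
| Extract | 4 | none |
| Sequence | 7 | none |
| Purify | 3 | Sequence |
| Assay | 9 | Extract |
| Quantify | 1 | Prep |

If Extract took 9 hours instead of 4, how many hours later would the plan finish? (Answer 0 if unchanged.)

5

The binding path is Extract→Assay = 4+9 = 13; finish at 13 hours.
Extract lies on that path, so at 9 hours the path becomes 18 hours.
No other chain overtakes it, so the finish is 18 hours.
Change in finish: 18 − 13 = +5 hours.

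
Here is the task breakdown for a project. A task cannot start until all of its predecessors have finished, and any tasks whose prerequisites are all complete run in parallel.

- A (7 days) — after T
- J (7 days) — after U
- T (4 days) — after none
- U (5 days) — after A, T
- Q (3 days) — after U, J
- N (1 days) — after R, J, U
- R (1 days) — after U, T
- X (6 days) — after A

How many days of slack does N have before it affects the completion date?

2

Critical path: T→A→U→J→Q = 4+7+5+7+3 = 26, so the finish is 26 days.
The longest chain containing N totals 24 days.
So N can slip 26 − 24 = 2 days.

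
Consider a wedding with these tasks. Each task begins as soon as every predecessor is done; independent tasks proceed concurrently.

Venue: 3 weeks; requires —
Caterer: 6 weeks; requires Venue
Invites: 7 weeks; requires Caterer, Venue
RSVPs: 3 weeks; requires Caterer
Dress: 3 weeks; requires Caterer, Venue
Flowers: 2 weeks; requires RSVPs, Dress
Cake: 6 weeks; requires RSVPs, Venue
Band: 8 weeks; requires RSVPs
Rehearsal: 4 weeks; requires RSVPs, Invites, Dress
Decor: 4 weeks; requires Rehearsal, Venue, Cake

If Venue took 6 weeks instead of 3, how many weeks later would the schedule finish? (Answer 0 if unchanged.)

3

As given, the longest chain is Venue→Caterer→Invites→Rehearsal→Decor = 3+6+7+4+4 = 24, so the finish is 24 weeks.
Venue lies on that path, so at 6 weeks the path becomes 27 weeks.
The critical path is still Venue→Caterer→Invites→Rehearsal→Decor; finish is now 27 weeks.
Change in finish: 27 − 24 = +3 weeks.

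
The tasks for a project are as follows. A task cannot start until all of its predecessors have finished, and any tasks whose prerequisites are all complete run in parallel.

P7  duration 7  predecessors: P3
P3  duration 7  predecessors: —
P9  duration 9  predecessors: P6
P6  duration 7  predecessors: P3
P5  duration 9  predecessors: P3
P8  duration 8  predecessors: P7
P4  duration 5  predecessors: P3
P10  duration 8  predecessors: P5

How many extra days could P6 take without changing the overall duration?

1

The longest chain is P3→P5→P10 = 7+9+8 = 24; overall finish 24 days.
P6 finishes as early as 14 and must finish by 15.
So P6 can slip 15 − 14 = 1 day.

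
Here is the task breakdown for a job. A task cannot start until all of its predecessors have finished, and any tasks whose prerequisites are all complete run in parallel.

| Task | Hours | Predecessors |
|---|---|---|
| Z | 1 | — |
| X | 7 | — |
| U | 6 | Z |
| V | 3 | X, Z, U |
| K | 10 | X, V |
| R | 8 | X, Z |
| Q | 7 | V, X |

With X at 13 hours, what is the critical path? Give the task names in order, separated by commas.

X, V, K

Baseline: X→V→K = 7+3+10 = 20 → 20 hours.
Since X is critical, the +6 change carries straight to that chain (now 26 hours).
No other chain overtakes it, so the finish is 26 hours.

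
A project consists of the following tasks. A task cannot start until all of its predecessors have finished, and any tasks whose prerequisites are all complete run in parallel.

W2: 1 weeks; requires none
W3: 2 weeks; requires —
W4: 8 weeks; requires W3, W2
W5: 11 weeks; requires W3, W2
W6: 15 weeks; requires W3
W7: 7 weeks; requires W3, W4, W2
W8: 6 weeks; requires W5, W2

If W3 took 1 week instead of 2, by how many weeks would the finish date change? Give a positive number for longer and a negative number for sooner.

-1

As given, the longest chain is W3→W5→W8 = 2+11+6 = 19, so the finish is 19 weeks.
Since W3 is critical, the -1 change carries straight to that chain (now 18 weeks).
Now W2→W5→W8 = 1+11+6 = 18 is longest, so the finish becomes 18 weeks.
Change in finish: 18 − 19 = -1 weeks.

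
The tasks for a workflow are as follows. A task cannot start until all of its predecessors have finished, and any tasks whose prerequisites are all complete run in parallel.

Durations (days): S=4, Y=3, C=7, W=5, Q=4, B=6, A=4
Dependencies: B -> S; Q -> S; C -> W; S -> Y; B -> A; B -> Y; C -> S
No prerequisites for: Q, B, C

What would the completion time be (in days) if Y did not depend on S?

Before: longest chain C→S→Y = 7+4+3 = 14, finish 14.
Without S→Y, Y's earliest start moves from 11 to 6.
New critical path: C→W = 7+5 = 12 ⇒ 12 days.

12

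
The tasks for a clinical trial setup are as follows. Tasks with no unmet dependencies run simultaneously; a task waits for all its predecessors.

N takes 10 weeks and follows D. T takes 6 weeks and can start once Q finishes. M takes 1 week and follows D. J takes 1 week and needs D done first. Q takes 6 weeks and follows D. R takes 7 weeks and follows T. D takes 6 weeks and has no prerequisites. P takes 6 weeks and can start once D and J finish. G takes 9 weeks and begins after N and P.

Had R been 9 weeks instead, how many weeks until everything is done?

As given, the longest chain is D→Q→T→R = 6+6+6+7 = 25, so the finish is 25 weeks.
Since R is critical, the +2 change carries straight to that chain (now 27 weeks).
No other chain overtakes it, so the finish is 27 weeks.

27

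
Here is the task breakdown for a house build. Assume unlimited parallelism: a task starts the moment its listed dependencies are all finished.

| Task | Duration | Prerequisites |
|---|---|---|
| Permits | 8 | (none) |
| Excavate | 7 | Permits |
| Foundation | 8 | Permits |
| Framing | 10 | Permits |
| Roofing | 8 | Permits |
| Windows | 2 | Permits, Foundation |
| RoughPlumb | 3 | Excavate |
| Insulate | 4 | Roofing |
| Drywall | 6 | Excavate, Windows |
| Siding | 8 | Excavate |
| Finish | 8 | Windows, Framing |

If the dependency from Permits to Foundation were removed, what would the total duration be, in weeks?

Before: longest chain Permits→Foundation→Windows→Finish = 8+8+2+8 = 26, finish 26.
Without Permits→Foundation, Foundation's earliest start moves from 8 to 0.
After: Permits→Framing→Finish = 8+10+8 = 26 → 26 weeks.

26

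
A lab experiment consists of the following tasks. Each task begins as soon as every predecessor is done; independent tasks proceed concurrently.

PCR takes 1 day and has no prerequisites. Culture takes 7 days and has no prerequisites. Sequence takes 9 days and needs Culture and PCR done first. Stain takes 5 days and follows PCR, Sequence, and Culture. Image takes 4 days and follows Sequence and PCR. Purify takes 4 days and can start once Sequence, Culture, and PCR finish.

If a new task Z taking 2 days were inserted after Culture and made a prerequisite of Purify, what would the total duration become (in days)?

Originally the lab experiment takes 21 days.
With Z inserted, Purify now waits for max(Sequence, Culture, PCR, Z).
New critical path: Culture→Sequence→Stain = 7+9+5 = 21 ⇒ 21 days.

21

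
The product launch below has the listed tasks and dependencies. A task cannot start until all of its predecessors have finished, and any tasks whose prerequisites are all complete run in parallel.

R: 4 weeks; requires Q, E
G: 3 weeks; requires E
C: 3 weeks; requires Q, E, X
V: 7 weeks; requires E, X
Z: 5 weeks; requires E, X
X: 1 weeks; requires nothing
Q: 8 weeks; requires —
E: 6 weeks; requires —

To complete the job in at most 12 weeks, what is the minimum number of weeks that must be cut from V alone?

1

Current finish: 13 weeks; target: 12.
V is on every critical path, so each week cut from V cuts the finish by one (this holds down to a finish of 12).
Need 13 − 12 = 1 week off V → V becomes 6 weeks, finish becomes 12.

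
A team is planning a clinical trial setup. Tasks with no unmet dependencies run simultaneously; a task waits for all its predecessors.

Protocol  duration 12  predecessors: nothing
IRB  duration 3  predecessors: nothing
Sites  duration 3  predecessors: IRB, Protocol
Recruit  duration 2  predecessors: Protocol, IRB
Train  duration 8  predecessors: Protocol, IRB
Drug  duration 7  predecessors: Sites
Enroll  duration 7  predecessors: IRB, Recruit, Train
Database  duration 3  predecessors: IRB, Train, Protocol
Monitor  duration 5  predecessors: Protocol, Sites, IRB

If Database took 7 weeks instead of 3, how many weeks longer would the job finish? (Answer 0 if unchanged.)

0

Baseline: Protocol→Train→Enroll = 12+8+7 = 27 → 27 weeks.
The longest path through Database is only 23 weeks, so Database has float 4.
That remains the longest chain; total 27 weeks.
Change in finish: 27 − 27 = +0 weeks.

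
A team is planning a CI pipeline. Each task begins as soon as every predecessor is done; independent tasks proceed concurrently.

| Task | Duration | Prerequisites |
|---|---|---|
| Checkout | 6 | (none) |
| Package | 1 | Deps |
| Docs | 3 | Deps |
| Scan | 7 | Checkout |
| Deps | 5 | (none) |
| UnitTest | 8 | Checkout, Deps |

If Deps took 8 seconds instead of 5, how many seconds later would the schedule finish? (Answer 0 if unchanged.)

2

Baseline: Checkout→UnitTest = 6+8 = 14 → 14 seconds.
Deps is off the critical path — its longest chain is 13 seconds, giving 1 of slack.
The binding chain switches to Deps→UnitTest = 8+8 = 16; finish 16 seconds.
Change in finish: 16 − 14 = +2 seconds.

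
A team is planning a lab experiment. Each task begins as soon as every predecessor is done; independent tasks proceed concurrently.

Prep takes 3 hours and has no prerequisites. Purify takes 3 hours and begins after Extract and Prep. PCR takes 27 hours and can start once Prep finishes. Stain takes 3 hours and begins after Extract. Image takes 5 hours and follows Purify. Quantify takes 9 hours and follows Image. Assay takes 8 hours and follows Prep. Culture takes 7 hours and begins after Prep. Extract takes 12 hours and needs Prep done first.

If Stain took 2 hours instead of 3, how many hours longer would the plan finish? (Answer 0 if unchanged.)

Actual critical path: Prep→Extract→Purify→Image→Quantify = 3+12+3+5+9 = 32 ⇒ 32 hours.
The longest path through Stain is only 18 hours, so Stain has float 14.
No other chain overtakes it, so the finish is 32 hours.
Change in finish: 32 − 32 = +0 hours.

0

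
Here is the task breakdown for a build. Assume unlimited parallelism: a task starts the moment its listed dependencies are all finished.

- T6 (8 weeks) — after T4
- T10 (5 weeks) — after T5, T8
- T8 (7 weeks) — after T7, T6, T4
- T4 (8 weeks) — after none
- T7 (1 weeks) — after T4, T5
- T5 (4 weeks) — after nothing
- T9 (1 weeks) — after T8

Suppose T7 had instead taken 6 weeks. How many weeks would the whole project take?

28

The binding path is T4→T6→T8→T10 = 8+8+7+5 = 28; finish at 28 weeks.
T7 has 7 weeks of float (longest path through it is 21).
No other chain overtakes it, so the finish is 28 weeks.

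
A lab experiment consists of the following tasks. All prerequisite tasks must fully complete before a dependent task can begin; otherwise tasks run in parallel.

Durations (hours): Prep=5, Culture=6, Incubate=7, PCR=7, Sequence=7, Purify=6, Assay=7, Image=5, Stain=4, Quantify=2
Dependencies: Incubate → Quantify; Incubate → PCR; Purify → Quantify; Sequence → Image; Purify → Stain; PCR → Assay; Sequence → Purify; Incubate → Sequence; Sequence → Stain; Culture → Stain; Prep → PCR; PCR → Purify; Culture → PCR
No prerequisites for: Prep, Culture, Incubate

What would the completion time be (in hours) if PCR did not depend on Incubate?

24

Before: longest chain Incubate→PCR→Purify→Stain = 7+7+6+4 = 24, finish 24.
Without Incubate→PCR, PCR's earliest start moves from 7 to 6.
After: Incubate→Sequence→Purify→Stain = 7+7+6+4 = 24 → 24 hours.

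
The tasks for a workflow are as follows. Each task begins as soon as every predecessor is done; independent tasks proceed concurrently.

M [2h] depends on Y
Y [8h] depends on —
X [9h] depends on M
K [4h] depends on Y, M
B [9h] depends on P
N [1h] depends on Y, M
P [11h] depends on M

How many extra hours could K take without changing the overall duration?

16

The longest chain is Y→M→P→B = 8+2+11+9 = 30; overall finish 30 hours.
The longest chain containing K totals 14 hours.
Float = 30 − 14 = 16.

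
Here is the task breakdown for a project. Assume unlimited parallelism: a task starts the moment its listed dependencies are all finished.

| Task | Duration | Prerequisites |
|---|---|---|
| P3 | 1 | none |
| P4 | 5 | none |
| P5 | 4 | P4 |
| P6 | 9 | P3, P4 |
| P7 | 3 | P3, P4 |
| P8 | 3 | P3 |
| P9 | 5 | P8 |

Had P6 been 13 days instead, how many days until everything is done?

18

Baseline: P4→P6 = 5+9 = 14 → 14 days.
P6 is on the critical path; changing it to 13 makes that path 18 days.
That remains the longest chain; total 18 days.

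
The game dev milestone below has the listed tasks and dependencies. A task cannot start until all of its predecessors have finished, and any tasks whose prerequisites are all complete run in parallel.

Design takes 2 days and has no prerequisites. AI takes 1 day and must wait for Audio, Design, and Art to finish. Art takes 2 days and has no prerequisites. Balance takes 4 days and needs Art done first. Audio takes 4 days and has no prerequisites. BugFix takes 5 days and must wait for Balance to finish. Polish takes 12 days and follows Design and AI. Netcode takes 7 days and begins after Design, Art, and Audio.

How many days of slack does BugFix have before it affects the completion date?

6

The longest chain is Audio→AI→Polish = 4+1+12 = 17; overall finish 17 days.
Longest path through BugFix: 11 days (earliest finish 11, latest finish 17).
Float = 17 − 11 = 6.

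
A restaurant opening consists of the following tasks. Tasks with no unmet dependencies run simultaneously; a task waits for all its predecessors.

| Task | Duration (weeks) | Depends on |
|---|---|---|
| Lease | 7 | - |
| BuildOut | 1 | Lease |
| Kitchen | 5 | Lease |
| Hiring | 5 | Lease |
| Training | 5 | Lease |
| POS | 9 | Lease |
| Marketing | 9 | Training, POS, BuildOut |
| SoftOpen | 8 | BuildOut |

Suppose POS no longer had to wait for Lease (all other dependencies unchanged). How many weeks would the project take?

21

With the dependency in place, Lease→POS→Marketing = 7+9+9 = 25 sets the finish at 25 weeks.
Without Lease→POS, POS's earliest start moves from 7 to 0.
After: Lease→Training→Marketing = 7+5+9 = 21 → 21 weeks.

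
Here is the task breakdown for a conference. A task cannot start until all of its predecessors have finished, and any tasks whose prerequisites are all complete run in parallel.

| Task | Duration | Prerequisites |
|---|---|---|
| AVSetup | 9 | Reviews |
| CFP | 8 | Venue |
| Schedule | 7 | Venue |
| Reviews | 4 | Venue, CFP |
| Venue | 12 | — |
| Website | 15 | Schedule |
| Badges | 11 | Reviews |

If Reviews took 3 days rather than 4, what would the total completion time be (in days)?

34

As given, the longest chain is Venue→CFP→Reviews→Badges = 12+8+4+11 = 35, so the finish is 35 days.
Reviews is on the critical path; changing it to 3 makes that path 34 days.
The critical path is still Venue→CFP→Reviews→Badges; finish is now 34 days.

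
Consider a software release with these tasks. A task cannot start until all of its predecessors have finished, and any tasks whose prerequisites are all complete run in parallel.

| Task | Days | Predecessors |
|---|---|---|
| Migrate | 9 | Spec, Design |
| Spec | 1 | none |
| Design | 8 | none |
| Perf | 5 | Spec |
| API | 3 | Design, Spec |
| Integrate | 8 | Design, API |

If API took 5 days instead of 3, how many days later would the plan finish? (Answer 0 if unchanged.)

2

As given, the longest chain is Design→API→Integrate = 8+3+8 = 19, so the finish is 19 days.
Since API is critical, the +2 change carries straight to that chain (now 21 days).
No other chain overtakes it, so the finish is 21 days.
Change in finish: 21 − 19 = +2 days.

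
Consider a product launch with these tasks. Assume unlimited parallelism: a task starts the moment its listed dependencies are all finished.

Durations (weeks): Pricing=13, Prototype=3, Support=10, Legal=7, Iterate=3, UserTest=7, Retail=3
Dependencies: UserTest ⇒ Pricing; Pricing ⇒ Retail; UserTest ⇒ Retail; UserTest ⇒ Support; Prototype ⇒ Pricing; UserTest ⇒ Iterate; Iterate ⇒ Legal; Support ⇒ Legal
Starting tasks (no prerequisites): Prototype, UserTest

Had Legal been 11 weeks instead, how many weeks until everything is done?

28

Actual critical path: UserTest→Support→Legal = 7+10+7 = 24 ⇒ 24 weeks.
Legal lies on that path, so at 11 weeks the path becomes 28 weeks.
The critical path is still UserTest→Support→Legal; finish is now 28 weeks.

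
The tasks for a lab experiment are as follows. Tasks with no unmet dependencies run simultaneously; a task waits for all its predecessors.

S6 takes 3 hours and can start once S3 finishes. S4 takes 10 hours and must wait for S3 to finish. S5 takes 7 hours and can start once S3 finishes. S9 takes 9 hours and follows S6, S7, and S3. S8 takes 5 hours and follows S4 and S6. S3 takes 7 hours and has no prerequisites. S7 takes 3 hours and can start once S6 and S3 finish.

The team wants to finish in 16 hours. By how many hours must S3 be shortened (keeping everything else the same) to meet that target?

Current finish: 22 hours; target: 16.
S3 is on every critical path, so each hour cut from S3 cuts the finish by one (this holds down to a finish of 16).
Need 22 − 16 = 6 hours off S3 → S3 becomes 1 hour, finish becomes 16.

6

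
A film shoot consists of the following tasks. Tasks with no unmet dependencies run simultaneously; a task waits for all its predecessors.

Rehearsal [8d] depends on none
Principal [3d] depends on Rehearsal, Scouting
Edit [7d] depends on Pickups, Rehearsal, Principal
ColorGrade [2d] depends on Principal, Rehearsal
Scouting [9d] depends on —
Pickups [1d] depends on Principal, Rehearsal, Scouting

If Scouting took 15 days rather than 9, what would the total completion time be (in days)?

26

Critical path before the change: Scouting→Principal→Pickups→Edit = 9+3+1+7 = 20 giving 20 days.
Scouting lies on that path, so at 15 days the path becomes 26 days.
No other chain overtakes it, so the finish is 26 days.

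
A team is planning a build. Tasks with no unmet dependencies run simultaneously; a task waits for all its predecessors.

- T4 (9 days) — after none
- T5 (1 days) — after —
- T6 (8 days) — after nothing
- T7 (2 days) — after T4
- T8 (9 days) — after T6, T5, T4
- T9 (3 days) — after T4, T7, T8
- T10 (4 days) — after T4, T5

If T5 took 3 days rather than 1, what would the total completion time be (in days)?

21

The binding path is T4→T8→T9 = 9+9+3 = 21; finish at 21 days.
The longest path through T5 is only 13 days, so T5 has float 8.
No other chain overtakes it, so the finish is 21 days.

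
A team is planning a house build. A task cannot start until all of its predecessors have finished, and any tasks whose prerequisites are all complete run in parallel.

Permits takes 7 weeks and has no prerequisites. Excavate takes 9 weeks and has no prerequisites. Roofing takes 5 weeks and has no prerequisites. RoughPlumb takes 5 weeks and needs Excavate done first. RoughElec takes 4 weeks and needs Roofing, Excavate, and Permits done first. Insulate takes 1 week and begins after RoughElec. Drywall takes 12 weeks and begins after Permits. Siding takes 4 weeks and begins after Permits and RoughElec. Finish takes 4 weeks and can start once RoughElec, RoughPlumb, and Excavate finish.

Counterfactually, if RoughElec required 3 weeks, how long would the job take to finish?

19

Critical path before the change: Permits→Drywall = 7+12 = 19 giving 19 weeks.
The longest path through RoughElec is only 17 weeks, so RoughElec has float 2.
The critical path is still Permits→Drywall; finish is now 19 weeks.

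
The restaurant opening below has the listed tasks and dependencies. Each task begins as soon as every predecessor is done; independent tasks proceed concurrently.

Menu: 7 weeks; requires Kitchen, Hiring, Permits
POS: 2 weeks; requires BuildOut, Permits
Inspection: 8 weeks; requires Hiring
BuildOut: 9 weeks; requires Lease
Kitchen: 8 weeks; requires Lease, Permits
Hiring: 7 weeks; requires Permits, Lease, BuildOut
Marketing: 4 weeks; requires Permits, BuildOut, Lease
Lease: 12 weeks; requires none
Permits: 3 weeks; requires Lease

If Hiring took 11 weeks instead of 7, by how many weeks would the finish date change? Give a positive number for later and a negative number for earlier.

4

Actual critical path: Lease→BuildOut→Hiring→Inspection = 12+9+7+8 = 36 ⇒ 36 weeks.
Hiring is on the critical path; changing it to 11 makes that path 40 weeks.
That remains the longest chain; total 40 weeks.
Change in finish: 40 − 36 = +4 weeks.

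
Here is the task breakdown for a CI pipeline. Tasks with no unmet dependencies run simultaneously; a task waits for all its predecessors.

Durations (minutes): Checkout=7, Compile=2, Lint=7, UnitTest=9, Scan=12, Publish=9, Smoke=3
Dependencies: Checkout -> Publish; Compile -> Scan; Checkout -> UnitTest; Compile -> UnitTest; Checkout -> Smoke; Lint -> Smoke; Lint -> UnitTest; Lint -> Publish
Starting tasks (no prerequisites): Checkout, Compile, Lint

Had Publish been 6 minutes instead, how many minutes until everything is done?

Actual critical path: Checkout→Publish = 7+9 = 16 ⇒ 16 minutes.
Since Publish is critical, the -3 change carries straight to that chain (now 13 minutes).
New critical path: Checkout→UnitTest = 7+9 = 16 ⇒ 16 minutes.

16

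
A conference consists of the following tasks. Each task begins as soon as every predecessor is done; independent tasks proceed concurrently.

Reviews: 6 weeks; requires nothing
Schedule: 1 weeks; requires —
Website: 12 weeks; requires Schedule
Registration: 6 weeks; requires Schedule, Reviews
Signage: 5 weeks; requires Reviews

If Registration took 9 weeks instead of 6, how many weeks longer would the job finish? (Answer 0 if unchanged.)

Baseline: Schedule→Website = 1+12 = 13 → 13 weeks.
Registration is off the critical path — its longest chain is 12 weeks, giving 1 of slack.
Now Reviews→Registration = 6+9 = 15 is longest, so the finish becomes 15 weeks.
Change in finish: 15 − 13 = +2 weeks.

2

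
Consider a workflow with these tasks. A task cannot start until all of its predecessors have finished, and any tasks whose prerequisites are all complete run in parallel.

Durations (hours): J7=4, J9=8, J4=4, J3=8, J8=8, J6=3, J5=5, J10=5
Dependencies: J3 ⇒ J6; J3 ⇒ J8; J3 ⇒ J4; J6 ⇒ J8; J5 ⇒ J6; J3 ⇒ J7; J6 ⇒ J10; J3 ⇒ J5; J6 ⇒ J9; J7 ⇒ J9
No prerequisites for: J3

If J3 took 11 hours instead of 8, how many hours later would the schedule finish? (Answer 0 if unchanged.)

3

Actual critical path: J3→J5→J6→J8 = 8+5+3+8 = 24 ⇒ 24 hours.
J3 lies on that path, so at 11 hours the path becomes 27 hours.
That remains the longest chain; total 27 hours.
Change in finish: 27 − 24 = +3 hours.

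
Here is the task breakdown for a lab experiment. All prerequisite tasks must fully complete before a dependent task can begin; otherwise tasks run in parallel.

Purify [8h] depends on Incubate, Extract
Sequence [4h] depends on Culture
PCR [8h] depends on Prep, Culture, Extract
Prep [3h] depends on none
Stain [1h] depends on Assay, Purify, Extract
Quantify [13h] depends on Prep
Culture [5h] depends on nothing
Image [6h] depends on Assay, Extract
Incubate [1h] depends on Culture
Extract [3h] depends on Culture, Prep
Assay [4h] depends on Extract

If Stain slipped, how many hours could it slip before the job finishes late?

1

Critical path: Culture→Extract→Assay→Image = 5+3+4+6 = 18, so the finish is 18 hours.
Stain finishes as early as 17 and must finish by 18.
So Stain can slip 18 − 17 = 1 hour.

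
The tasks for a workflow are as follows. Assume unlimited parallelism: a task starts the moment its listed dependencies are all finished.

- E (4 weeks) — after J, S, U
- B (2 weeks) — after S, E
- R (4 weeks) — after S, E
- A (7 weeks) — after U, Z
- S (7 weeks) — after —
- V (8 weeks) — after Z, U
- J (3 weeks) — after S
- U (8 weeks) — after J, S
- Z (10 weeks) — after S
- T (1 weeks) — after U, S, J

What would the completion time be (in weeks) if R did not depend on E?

26

With the dependency in place, S→J→U→E→R = 7+3+8+4+4 = 26 sets the finish at 26 weeks.
Without E→R, R's earliest start moves from 22 to 7.
The longest chain is now S→J→U→V = 7+3+8+8 = 26, so the job takes 26 weeks.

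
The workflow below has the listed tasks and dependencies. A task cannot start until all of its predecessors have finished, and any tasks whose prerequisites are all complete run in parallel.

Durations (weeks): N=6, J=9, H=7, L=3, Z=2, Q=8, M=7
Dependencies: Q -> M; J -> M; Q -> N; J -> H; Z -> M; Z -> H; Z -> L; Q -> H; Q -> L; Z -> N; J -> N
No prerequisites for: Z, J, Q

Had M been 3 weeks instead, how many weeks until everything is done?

16

Critical path before the change: J→M = 9+7 = 16 giving 16 weeks.
Since M is critical, the -4 change carries straight to that chain (now 12 weeks).
New critical path: J→H = 9+7 = 16 ⇒ 16 weeks.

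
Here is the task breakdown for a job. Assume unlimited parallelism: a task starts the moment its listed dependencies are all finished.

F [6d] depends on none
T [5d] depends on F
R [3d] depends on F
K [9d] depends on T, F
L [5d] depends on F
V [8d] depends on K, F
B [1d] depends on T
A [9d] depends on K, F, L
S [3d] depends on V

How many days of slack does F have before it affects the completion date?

0

Critical path: F→T→K→V→S = 6+5+9+8+3 = 31, so the finish is 31 days.
F finishes as early as 6 and must finish by 6.
Float = 31 − 31 = 0.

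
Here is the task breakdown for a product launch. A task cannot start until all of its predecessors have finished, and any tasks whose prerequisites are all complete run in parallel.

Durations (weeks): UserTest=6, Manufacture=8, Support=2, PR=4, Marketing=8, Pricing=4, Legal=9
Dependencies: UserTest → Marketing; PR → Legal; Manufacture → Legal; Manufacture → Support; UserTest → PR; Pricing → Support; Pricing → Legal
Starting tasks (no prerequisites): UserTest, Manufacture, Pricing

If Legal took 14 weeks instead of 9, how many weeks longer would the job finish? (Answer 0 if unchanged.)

The binding path is UserTest→PR→Legal = 6+4+9 = 19; finish at 19 weeks.
Since Legal is critical, the +5 change carries straight to that chain (now 24 weeks).
That remains the longest chain; total 24 weeks.
Change in finish: 24 − 19 = +5 weeks.

5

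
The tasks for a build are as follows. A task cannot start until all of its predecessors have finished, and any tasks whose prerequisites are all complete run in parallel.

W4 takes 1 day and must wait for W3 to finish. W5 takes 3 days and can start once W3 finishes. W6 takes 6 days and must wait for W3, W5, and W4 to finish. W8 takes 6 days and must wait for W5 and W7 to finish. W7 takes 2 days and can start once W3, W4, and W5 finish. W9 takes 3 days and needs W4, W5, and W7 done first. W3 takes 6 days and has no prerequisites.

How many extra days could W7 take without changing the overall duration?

0

W3→W5→W7→W8 = 6+3+2+6 = 17 sets the makespan at 17 days.
Longest path through W7: 17 days (earliest finish 11, latest finish 11).
Float = 17 − 17 = 0.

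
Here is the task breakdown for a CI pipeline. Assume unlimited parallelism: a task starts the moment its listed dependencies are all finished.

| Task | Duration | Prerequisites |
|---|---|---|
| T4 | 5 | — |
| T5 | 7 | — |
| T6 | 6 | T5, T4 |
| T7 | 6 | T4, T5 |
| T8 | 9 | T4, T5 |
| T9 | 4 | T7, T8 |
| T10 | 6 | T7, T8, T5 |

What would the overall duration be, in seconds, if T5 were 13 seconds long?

28

The binding path is T5→T8→T10 = 7+9+6 = 22; finish at 22 seconds.
T5 is on the critical path; changing it to 13 makes that path 28 seconds.
No other chain overtakes it, so the finish is 28 seconds.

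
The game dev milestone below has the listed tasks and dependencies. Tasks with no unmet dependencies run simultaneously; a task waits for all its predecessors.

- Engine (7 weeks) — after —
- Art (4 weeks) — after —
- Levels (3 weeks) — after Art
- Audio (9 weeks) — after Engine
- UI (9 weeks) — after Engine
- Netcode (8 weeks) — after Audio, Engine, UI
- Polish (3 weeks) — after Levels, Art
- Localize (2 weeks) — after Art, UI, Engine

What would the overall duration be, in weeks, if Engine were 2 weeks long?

19

As given, the longest chain is Engine→Audio→Netcode = 7+9+8 = 24, so the finish is 24 weeks.
Engine lies on that path, so at 2 weeks the path becomes 19 weeks.
No other chain overtakes it, so the finish is 19 weeks.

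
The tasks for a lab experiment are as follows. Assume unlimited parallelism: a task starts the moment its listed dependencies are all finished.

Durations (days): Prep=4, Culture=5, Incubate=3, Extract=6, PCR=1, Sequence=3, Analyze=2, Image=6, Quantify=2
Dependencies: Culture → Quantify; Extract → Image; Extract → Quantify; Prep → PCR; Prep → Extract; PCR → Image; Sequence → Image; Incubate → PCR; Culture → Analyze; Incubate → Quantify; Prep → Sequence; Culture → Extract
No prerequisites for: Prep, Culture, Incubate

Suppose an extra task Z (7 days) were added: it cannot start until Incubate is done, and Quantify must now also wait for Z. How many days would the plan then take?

Originally the plan takes 17 days.
With Z inserted, Quantify now waits for max(Extract, Incubate, Culture, Z).
New critical path: Culture→Extract→Image = 5+6+6 = 17 ⇒ 17 days.

17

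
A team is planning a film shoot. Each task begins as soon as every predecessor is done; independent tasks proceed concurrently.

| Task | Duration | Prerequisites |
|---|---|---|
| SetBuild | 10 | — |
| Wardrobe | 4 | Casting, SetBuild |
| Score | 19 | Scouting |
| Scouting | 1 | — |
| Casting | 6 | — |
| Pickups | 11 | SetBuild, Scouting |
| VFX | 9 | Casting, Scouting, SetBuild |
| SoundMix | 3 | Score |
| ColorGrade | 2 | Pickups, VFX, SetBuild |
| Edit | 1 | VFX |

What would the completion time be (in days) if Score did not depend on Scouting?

23

Original critical path: Scouting→Score→SoundMix = 1+19+3 = 23 ⇒ 23 days.
Without Scouting→Score, Score's earliest start moves from 1 to 0.
New critical path: SetBuild→Pickups→ColorGrade = 10+11+2 = 23 ⇒ 23 days.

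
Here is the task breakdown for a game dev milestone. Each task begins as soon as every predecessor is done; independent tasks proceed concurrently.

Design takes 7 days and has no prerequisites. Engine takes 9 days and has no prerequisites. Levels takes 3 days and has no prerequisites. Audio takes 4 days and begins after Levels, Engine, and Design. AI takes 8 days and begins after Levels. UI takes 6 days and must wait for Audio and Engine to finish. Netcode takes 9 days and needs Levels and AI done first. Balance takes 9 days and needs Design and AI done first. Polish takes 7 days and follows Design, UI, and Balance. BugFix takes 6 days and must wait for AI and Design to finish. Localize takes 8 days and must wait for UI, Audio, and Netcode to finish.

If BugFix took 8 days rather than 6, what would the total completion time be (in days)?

28

Actual critical path: Levels→AI→Netcode→Localize = 3+8+9+8 = 28 ⇒ 28 days.
BugFix is off the critical path — its longest chain is 17 days, giving 11 of slack.
That remains the longest chain; total 28 days.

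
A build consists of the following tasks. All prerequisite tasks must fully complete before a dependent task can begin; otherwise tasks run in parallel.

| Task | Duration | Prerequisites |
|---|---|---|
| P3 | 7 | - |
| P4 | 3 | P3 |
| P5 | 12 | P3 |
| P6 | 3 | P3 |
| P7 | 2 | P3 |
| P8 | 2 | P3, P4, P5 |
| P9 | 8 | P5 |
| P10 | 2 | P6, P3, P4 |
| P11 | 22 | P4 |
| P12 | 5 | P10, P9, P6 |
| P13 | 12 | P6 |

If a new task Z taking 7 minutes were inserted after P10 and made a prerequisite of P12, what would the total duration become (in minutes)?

32

Originally the schedule takes 32 minutes.
With Z inserted, P12 now waits for max(P10, P9, P6, Z).
New critical path: P3→P4→P11 = 7+3+22 = 32 ⇒ 32 minutes.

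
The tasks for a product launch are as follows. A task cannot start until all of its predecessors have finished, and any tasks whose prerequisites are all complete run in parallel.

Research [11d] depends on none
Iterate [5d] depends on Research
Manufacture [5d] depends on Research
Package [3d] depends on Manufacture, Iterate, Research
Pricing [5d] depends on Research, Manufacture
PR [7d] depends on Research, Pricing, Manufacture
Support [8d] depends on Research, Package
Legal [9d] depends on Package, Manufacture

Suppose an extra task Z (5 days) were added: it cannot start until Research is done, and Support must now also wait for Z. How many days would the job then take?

Originally the job takes 28 days.
With Z inserted, Support now waits for max(Research, Package, Z).
New critical path: Research→Iterate→Package→Legal = 11+5+3+9 = 28 ⇒ 28 days.

28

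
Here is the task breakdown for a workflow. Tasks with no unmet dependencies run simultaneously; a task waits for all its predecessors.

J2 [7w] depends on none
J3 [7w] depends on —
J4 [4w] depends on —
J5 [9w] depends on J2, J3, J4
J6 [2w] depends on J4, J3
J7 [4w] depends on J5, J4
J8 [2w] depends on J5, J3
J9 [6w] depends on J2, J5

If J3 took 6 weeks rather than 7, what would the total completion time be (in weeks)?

As given, the longest chain is J3→J5→J9 = 7+9+6 = 22, so the finish is 22 weeks.
Since J3 is critical, the -1 change carries straight to that chain (now 21 weeks).
The binding chain switches to J2→J5→J9 = 7+9+6 = 22; finish 22 weeks.

22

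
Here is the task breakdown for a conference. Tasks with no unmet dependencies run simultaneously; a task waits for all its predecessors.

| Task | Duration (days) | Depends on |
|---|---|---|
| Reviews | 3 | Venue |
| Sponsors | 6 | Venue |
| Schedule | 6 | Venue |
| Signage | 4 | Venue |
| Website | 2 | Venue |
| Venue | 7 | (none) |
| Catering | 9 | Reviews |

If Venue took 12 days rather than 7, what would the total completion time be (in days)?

24

As given, the longest chain is Venue→Reviews→Catering = 7+3+9 = 19, so the finish is 19 days.
Venue lies on that path, so at 12 days the path becomes 24 days.
The critical path is still Venue→Reviews→Catering; finish is now 24 days.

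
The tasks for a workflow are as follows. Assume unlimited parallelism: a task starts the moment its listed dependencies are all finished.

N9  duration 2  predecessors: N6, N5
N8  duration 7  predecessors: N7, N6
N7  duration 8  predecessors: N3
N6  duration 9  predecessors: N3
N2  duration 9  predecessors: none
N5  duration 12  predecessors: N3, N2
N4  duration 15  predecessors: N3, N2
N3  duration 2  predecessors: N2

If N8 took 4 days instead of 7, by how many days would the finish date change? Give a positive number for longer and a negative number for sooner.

Baseline: N2→N3→N6→N8 = 9+2+9+7 = 27 → 27 days.
N8 lies on that path, so at 4 days the path becomes 24 days.
The binding chain switches to N2→N3→N4 = 9+2+15 = 26; finish 26 days.
Change in finish: 26 − 27 = -1 days.

-1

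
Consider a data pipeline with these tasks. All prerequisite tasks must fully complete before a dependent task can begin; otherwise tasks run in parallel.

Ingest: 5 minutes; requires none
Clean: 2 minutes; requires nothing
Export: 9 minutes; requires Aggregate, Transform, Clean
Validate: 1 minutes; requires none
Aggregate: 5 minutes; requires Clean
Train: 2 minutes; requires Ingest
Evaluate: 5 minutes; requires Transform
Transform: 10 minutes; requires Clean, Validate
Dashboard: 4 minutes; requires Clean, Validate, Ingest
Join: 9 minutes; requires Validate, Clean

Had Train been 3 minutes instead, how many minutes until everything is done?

21

As given, the longest chain is Clean→Transform→Export = 2+10+9 = 21, so the finish is 21 minutes.
Train has 14 minutes of float (longest path through it is 7).
That remains the longest chain; total 21 minutes.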